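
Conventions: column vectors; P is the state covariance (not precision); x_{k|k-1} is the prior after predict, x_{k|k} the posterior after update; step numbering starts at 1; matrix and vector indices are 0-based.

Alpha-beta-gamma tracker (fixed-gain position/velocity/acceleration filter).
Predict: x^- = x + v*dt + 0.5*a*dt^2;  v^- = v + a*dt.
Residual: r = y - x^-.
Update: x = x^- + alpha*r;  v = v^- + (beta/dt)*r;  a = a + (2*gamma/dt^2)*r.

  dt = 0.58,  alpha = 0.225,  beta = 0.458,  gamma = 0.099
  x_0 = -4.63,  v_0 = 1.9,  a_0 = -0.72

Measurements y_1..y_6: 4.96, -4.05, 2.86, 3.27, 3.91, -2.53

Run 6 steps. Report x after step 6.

step 1: x_pred=-3.6491  r=8.6091  x^+=-1.7121  v^+=8.2806  a^+=4.3472
step 2: x_pred=3.8219  r=-7.8719  x^+=2.0507  v^+=4.5859  a^+=-0.2861
step 3: x_pred=4.6624  r=-1.8024  x^+=4.2569  v^+=2.9967  a^+=-1.3470
step 4: x_pred=5.7684  r=-2.4984  x^+=5.2063  v^+=0.2426  a^+=-2.8175
step 5: x_pred=4.8730  r=-0.9630  x^+=4.6564  v^+=-2.1521  a^+=-3.3843
step 6: x_pred=2.8389  r=-5.3689  x^+=1.6309  v^+=-8.3546  a^+=-6.5444

x_post = 1.6309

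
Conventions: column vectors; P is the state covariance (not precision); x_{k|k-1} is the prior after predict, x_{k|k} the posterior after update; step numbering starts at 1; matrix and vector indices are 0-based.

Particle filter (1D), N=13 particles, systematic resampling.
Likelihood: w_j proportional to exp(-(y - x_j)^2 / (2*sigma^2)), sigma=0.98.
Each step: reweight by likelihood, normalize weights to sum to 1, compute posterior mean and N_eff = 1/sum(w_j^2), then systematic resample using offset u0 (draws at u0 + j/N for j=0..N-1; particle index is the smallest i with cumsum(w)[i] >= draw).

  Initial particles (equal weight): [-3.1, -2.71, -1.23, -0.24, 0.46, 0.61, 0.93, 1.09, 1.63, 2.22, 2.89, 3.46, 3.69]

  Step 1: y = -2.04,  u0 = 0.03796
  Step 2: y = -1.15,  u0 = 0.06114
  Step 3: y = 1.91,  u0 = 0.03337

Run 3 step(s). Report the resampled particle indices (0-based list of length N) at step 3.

step 1: w=[0.2395, 0.3403, 0.3055, 0.0796, 0.0166, 0.0111, 0.0044, 0.0026, 0.0004, 0.0000, 0.0000, 0.0000, 0.0000]  mean=-2.0375  Neff=3.6595  idx=[0, 0, 0, 1, 1, 1, 1, 1, 2, 2, 2, 2, 3]
step 2: w=[0.0214, 0.0214, 0.0214, 0.0436, 0.0436, 0.0436, 0.0436, 0.0436, 0.1543, 0.1543, 0.1543, 0.1543, 0.1006]  mean=-1.5731  Neff=8.6031  idx=[2, 4, 6, 8, 8, 9, 9, 10, 10, 11, 11, 12, 12]
step 3: w=[0.0000, 0.0001, 0.0001, 0.0259, 0.0259, 0.0259, 0.0259, 0.0259, 0.0259, 0.0259, 0.0259, 0.3962, 0.3962]  mean=-0.4457  Neff=3.1315  idx=[4, 7, 10, 11, 11, 11, 11, 11, 12, 12, 12, 12, 12]

resampled_idx = [4, 7, 10, 11, 11, 11, 11, 11, 12, 12, 12, 12, 12]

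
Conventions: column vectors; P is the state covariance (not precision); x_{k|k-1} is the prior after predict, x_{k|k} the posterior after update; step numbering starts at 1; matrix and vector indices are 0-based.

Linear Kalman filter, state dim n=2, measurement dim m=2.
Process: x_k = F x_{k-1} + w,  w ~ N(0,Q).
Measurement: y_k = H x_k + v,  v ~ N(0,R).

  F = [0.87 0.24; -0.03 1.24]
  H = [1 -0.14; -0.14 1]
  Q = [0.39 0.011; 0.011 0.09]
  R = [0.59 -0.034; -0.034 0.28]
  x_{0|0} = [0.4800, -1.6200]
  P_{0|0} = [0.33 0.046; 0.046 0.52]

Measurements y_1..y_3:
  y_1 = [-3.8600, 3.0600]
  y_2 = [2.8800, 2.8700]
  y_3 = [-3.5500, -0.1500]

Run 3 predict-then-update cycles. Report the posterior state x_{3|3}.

x_post = [-1.0849, 1.1664]

step 1: x^-=[0.0288, -2.0232]  P^-=[0.6889 0.2064; 0.2064 0.8864]  S=[1.2385 -0.0441; -0.0441 1.1221]  K=[0.5372 0.1191; 0.0938 0.7679]  nu=[-4.1720, 5.0872]  x^+=[-1.6064, 1.4918]  P^+=[0.3213 0.0601; 0.0601 0.2202]
step 2: x^-=[-1.0395, 1.8981]  P^-=[0.6710 0.1325; 0.1325 0.4244]  S=[1.2322 -0.0522; -0.0522 0.6805]  K=[0.5336 0.0977; 0.0849 0.6030]  nu=[4.1852, 0.8264]  x^+=[1.2745, 2.7517]  P^+=[0.3191 0.0539; 0.0539 0.1735]
step 3: x^-=[1.7692, 3.3738]  P^-=[0.6640 0.1120; 0.1120 0.3530]  S=[1.2295 -0.0622; -0.0622 0.6147]  K=[0.5316 0.0848; 0.0791 0.5568]  nu=[-4.8469, -3.2761]  x^+=[-1.0849, 1.1664]  P^+=[0.3178 0.0502; 0.0502 0.1602]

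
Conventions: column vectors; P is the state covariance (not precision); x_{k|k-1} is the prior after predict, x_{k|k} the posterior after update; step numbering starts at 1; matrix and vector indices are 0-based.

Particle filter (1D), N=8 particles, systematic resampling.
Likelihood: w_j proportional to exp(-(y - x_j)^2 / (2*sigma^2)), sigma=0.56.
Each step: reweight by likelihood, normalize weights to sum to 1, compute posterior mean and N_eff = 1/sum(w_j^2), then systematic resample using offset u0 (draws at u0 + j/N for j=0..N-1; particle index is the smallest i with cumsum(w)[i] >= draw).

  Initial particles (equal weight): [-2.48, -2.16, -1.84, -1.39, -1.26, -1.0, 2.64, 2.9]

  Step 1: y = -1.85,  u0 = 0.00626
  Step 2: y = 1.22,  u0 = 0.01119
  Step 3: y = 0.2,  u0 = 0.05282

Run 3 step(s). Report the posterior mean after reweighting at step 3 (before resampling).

step 1: w=[0.1330, 0.2149, 0.2504, 0.1787, 0.1438, 0.0792, 0.0000, 0.0000]  mean=-1.7636  Neff=5.3918  idx=[0, 0, 1, 2, 2, 3, 3, 4]
step 2: w=[0.0000, 0.0000, 0.0001, 0.0035, 0.0035, 0.2038, 0.2038, 0.5853]  mean=-1.3172  Neff=2.3493  idx=[5, 5, 6, 6, 7, 7, 7, 7]
step 3: w=[0.0868, 0.0868, 0.0868, 0.0868, 0.1632, 0.1632, 0.1632, 0.1632]  mean=-1.3051  Neff=7.3152  idx=[0, 2, 3, 4, 5, 6, 6, 7]

post_mean = -1.3051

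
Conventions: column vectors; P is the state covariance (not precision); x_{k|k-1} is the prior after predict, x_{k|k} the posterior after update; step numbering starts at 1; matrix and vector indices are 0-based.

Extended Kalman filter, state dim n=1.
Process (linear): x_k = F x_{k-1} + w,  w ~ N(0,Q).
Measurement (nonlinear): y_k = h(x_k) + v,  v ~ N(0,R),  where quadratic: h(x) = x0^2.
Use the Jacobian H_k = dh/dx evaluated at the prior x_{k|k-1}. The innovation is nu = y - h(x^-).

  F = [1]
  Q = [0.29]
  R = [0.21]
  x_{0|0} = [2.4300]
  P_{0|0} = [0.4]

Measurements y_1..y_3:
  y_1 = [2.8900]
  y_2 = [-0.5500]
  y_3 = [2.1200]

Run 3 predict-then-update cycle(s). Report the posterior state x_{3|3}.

step 1: x^-=[2.4300]  P^-=[0.6900]  H_jac=[4.8600]  S=[16.5075]  K=[0.2031]  nu=[-3.0149]  x^+=[1.8175]  P^+=[0.0088]
step 2: x^-=[1.8175]  P^-=[0.2988]  H_jac=[3.6351]  S=[4.1580]  K=[0.2612]  nu=[-3.8535]  x^+=[0.8110]  P^+=[0.0151]
step 3: x^-=[0.8110]  P^-=[0.3051]  H_jac=[1.6220]  S=[1.0127]  K=[0.4887]  nu=[1.4623]  x^+=[1.5256]  P^+=[0.0633]

x_post = [1.5256]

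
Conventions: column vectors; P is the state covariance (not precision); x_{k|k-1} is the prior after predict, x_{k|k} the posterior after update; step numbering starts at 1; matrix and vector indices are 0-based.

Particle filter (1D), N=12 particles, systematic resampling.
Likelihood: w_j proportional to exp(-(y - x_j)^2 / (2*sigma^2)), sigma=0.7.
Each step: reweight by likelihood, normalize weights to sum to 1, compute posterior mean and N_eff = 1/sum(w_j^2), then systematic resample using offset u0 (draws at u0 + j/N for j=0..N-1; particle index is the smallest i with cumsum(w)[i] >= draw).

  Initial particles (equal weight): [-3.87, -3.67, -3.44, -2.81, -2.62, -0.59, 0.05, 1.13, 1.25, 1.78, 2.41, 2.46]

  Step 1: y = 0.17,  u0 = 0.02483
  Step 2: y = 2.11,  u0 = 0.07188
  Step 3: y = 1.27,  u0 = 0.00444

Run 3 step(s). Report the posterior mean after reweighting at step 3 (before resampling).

post_mean = 1.2006

step 1: w=[0.0000, 0.0000, 0.0000, 0.0001, 0.0002, 0.2394, 0.4253, 0.1685, 0.1313, 0.0306, 0.0026, 0.0020]  mean=0.2998  Neff=3.5113  idx=[5, 5, 5, 6, 6, 6, 6, 6, 7, 7, 8, 8]
step 2: w=[0.0003, 0.0003, 0.0003, 0.0075, 0.0075, 0.0075, 0.0075, 0.0075, 0.2134, 0.2134, 0.2674, 0.2674]  mean=1.1520  Neff=4.2673  idx=[8, 8, 8, 9, 9, 10, 10, 10, 11, 11, 11, 11]
step 3: w=[0.0824, 0.0824, 0.0824, 0.0824, 0.0824, 0.0840, 0.0840, 0.0840, 0.0840, 0.0840, 0.0840, 0.0840]  mean=1.2006  Neff=11.9989  idx=[0, 1, 2, 3, 4, 5, 6, 7, 8, 9, 10, 11]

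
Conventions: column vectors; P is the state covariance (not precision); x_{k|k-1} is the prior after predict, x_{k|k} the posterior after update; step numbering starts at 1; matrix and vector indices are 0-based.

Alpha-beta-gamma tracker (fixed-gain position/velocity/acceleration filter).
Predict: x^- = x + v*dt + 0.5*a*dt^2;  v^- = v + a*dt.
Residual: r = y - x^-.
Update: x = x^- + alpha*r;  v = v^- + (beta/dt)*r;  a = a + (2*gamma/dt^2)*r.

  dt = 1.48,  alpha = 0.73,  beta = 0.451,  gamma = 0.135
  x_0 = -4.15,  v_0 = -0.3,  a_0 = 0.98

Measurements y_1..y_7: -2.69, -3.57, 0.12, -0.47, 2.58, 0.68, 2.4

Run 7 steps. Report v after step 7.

step 1: x_pred=-3.5207  r=0.8307  x^+=-2.9143  v^+=1.4035  a^+=1.0824
step 2: x_pred=0.3484  r=-3.9184  x^+=-2.5120  v^+=1.8114  a^+=0.5994
step 3: x_pred=0.8254  r=-0.7054  x^+=0.3104  v^+=2.4836  a^+=0.5125
step 4: x_pred=4.5474  r=-5.0174  x^+=0.8847  v^+=1.7131  a^+=-0.1060
step 5: x_pred=3.3039  r=-0.7239  x^+=2.7755  v^+=1.3356  a^+=-0.1953
step 6: x_pred=4.5382  r=-3.8582  x^+=1.7217  v^+=-0.1291  a^+=-0.6708
step 7: x_pred=0.7959  r=1.6041  x^+=1.9669  v^+=-0.6332  a^+=-0.4731

v_post = -0.6332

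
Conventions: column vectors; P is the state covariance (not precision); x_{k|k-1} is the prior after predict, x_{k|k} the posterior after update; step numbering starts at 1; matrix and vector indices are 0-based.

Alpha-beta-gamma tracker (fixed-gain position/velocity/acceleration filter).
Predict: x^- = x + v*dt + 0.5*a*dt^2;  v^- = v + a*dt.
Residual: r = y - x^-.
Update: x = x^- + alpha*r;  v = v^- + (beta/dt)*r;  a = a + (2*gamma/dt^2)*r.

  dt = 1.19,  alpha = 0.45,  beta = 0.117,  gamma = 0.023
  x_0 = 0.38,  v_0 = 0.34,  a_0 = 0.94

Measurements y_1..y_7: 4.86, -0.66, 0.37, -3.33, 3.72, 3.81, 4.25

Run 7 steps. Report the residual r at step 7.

step 1: x_pred=1.4502  r=3.4098  x^+=2.9846  v^+=1.7939  a^+=1.0508
step 2: x_pred=5.8633  r=-6.5233  x^+=2.9278  v^+=2.4029  a^+=0.8389
step 3: x_pred=6.3812  r=-6.0112  x^+=3.6762  v^+=2.8101  a^+=0.6436
step 4: x_pred=7.4759  r=-10.8059  x^+=2.6133  v^+=2.5136  a^+=0.2926
step 5: x_pred=5.8116  r=-2.0916  x^+=4.8704  v^+=2.6561  a^+=0.2246
step 6: x_pred=8.1902  r=-4.3802  x^+=6.2191  v^+=2.4928  a^+=0.0824
step 7: x_pred=9.2438  r=-4.9938  x^+=6.9966  v^+=2.0998  a^+=-0.0799

resid = -4.9938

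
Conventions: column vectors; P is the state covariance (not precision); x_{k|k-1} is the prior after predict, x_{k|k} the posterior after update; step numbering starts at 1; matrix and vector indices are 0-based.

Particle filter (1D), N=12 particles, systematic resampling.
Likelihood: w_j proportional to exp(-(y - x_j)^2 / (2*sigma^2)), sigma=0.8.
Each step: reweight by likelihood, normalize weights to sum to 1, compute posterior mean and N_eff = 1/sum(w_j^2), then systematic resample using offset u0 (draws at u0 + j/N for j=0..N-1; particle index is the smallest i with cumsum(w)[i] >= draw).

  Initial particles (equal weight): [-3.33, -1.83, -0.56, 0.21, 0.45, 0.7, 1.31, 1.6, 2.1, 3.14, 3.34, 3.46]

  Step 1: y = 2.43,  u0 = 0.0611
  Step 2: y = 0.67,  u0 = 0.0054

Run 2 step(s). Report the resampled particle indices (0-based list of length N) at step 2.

resampled_idx = [0, 0, 0, 0, 1, 1, 1, 2, 2, 3, 4, 5]

step 1: w=[0.0000, 0.0000, 0.0003, 0.0058, 0.0127, 0.0262, 0.1021, 0.1587, 0.2497, 0.1834, 0.1424, 0.1187]  mean=2.3994  Neff=5.9930  idx=[6, 6, 7, 8, 8, 8, 9, 9, 9, 10, 11, 11]
step 2: w=[0.2791, 0.2791, 0.1955, 0.0778, 0.0778, 0.0778, 0.0033, 0.0033, 0.0033, 0.0015, 0.0009, 0.0009]  mean=1.5757  Neff=4.7135  idx=[0, 0, 0, 0, 1, 1, 1, 2, 2, 3, 4, 5]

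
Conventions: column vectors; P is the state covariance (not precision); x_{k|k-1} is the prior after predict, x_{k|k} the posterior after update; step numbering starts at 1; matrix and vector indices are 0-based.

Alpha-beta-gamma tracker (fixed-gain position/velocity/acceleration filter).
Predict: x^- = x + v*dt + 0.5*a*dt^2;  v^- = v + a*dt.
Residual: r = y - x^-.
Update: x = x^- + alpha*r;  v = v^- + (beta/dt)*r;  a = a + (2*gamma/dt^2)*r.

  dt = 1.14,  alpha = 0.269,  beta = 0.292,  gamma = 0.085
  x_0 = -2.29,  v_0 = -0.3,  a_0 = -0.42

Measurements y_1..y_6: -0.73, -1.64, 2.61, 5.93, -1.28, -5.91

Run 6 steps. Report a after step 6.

step 1: x_pred=-2.9049  r=2.1749  x^+=-2.3199  v^+=-0.2217  a^+=-0.1355
step 2: x_pred=-2.6607  r=1.0207  x^+=-2.3861  v^+=-0.1148  a^+=-0.0020
step 3: x_pred=-2.5182  r=5.1282  x^+=-1.1387  v^+=1.1965  a^+=0.6688
step 4: x_pred=0.6599  r=5.2701  x^+=2.0776  v^+=3.3089  a^+=1.3582
step 5: x_pred=6.7323  r=-8.0123  x^+=4.5770  v^+=2.8050  a^+=0.3101
step 6: x_pred=7.9761  r=-13.8861  x^+=4.2408  v^+=-0.3983  a^+=-1.5063

a_post = -1.5063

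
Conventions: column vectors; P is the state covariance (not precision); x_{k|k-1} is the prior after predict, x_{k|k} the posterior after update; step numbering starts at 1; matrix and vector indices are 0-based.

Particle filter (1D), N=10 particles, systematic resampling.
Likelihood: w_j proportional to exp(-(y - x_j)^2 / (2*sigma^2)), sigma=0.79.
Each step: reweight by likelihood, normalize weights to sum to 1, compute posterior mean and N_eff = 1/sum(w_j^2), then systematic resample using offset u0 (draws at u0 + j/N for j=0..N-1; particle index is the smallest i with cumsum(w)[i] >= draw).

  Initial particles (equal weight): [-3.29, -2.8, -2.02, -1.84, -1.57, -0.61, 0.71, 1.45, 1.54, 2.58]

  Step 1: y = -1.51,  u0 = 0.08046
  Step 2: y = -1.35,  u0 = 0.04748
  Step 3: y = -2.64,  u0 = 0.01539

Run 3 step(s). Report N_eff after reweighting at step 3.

N_eff = 7.7216

step 1: w=[0.0219, 0.0730, 0.2248, 0.2538, 0.2761, 0.1447, 0.0053, 0.0002, 0.0002, 0.0000]  mean=-1.7147  Neff=4.5884  idx=[1, 2, 2, 3, 3, 4, 4, 4, 5, 5]
step 2: w=[0.0251, 0.0942, 0.0942, 0.1114, 0.1114, 0.1299, 0.1299, 0.1299, 0.0871, 0.0871]  mean=-1.5786  Neff=9.1781  idx=[1, 2, 3, 4, 5, 5, 6, 7, 8, 9]
step 3: w=[0.1694, 0.1694, 0.1380, 0.1380, 0.0921, 0.0921, 0.0921, 0.0921, 0.0085, 0.0085]  mean=-1.7806  Neff=7.7216  idx=[0, 0, 1, 1, 2, 3, 4, 5, 6, 7]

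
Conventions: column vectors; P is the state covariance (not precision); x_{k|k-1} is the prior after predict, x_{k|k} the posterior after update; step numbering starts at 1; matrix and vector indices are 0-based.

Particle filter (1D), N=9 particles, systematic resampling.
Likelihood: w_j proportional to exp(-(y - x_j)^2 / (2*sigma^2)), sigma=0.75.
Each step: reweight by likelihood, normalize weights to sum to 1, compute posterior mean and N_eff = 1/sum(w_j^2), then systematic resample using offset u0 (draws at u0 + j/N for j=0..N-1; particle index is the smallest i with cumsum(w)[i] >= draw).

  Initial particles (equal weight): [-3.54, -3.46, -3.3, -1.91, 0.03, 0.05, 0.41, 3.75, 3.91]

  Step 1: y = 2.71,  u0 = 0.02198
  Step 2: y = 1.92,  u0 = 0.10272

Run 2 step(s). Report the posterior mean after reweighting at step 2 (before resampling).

step 1: w=[0.0000, 0.0000, 0.0000, 0.0000, 0.0025, 0.0028, 0.0135, 0.5681, 0.4131]  mean=3.7515  Neff=2.0258  idx=[7, 7, 7, 7, 7, 7, 8, 8, 8]
step 2: w=[0.1292, 0.1292, 0.1292, 0.1292, 0.1292, 0.1292, 0.0750, 0.0750, 0.0750]  mean=3.7860  Neff=8.5490  idx=[0, 1, 2, 3, 4, 5, 5, 7, 8]

post_mean = 3.7860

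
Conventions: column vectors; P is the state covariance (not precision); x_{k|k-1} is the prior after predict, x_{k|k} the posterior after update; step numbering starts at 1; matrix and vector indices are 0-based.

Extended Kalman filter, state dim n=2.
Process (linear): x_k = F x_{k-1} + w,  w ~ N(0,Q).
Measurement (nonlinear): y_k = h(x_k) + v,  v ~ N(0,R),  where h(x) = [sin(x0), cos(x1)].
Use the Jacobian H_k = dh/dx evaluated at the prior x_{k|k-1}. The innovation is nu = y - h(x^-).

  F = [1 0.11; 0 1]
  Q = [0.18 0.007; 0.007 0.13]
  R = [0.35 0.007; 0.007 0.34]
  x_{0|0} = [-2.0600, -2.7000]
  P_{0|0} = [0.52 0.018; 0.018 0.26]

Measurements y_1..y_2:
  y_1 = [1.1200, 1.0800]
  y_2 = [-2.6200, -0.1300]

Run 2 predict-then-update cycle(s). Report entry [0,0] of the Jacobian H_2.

H_jac[0,0] = -0.7948

step 1: x^-=[-2.3570, -2.7000]  P^-=[0.7071 0.0536; 0.0536 0.3900]  H_jac=[-0.7077 0.0000; 0.0000 0.4274]  S=[0.7041 -0.0092; -0.0092 0.4112]  K=[-0.7102 0.0398; -0.0486 0.4042]  nu=[1.8265, 1.9841]  x^+=[-3.5752, -1.9867]  P^+=[0.3508 0.0200; 0.0200 0.3208]
step 2: x^-=[-3.7937, -1.9867]  P^-=[0.5391 0.0623; 0.0623 0.4508]  H_jac=[-0.7948 0.0000; 0.0000 0.9147]  S=[0.6906 -0.0383; -0.0383 0.7172]  K=[-0.6179 0.0465; -0.0399 0.5728]  nu=[-3.2269, 0.2740]  x^+=[-1.7870, -1.7008]  P^+=[0.2717 0.0125; 0.0125 0.2126]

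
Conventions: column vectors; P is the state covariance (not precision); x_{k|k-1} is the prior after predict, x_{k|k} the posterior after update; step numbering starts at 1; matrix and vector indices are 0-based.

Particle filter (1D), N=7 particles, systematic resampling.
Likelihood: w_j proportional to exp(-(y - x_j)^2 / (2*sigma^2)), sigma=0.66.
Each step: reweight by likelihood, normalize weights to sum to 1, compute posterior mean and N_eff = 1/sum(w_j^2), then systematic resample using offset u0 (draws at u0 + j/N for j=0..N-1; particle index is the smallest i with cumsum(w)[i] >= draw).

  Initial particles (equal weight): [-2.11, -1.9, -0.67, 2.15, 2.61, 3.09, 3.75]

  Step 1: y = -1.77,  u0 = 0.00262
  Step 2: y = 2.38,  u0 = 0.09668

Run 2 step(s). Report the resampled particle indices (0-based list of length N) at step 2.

step 1: w=[0.4159, 0.4657, 0.1184, 0.0000, 0.0000, 0.0000, 0.0000]  mean=-1.8417  Neff=2.4761  idx=[0, 0, 0, 1, 1, 1, 1]
step 2: w=[0.0277, 0.0277, 0.0277, 0.2292, 0.2292, 0.2292, 0.2292]  mean=-1.9174  Neff=4.7059  idx=[3, 3, 4, 4, 5, 6, 6]

resampled_idx = [3, 3, 4, 4, 5, 6, 6]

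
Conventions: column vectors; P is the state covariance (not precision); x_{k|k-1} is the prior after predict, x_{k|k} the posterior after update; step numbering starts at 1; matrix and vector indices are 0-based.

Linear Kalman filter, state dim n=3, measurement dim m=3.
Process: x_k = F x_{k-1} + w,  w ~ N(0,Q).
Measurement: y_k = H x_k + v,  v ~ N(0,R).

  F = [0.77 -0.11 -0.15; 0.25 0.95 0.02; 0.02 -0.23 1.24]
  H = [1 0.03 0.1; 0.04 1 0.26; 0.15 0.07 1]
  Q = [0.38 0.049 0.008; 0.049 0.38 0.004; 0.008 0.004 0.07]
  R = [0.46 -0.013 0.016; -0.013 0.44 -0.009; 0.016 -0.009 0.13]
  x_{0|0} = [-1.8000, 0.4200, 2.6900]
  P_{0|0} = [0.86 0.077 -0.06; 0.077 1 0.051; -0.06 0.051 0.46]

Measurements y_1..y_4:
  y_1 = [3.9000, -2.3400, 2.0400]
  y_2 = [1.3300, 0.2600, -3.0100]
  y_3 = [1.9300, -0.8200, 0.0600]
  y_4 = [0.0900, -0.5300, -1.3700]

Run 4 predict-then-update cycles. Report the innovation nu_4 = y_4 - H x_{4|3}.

step 1: x^-=[-1.8357, 0.0028, 3.2030]  P^-=[0.9148 0.1568 -0.1151; 0.1568 1.3743 -0.1605; -0.1151 -0.1605 0.7978]  S=[1.3695 0.1949 0.1248; 0.1949 1.7964 0.1515; 0.1248 0.1515 0.9014]  K=[0.6651 0.0239 -0.0594; 0.0416 0.7558 -0.1781; -0.1034 -0.0390 0.8743]  nu=[5.4153, -3.1022, -0.8878]  x^+=[1.7445, -1.9586, 1.9875]  P^+=[0.3090 0.0014 -0.0437; 0.0014 0.3476 -0.0538; -0.0437 -0.0538 0.1227]
step 2: x^-=[1.2606, -1.3848, 2.9499]  P^-=[0.5783 0.0815 -0.0377; 0.0815 0.7112 -0.1441; -0.0377 -0.1441 0.3057]  S=[1.0385 0.0956 0.0973; 0.0956 1.1036 -0.0136; 0.0973 -0.0136 0.4224]  K=[0.5517 0.0382 0.0038; 0.0467 0.6071 -0.1857; -0.0726 -0.0451 0.7017]  nu=[-0.1841, 0.8274, -6.0521]  x^+=[1.1676, 0.2329, -1.3206]  P^+=[0.2561 0.0072 -0.0299; 0.0072 0.2808 -0.0496; -0.0299 -0.0496 0.0984]
step 3: x^-=[1.0715, 0.4867, -1.6677]  P^-=[0.5415 0.0815 -0.0240; 0.0815 0.6507 -0.1214; -0.0240 -0.1214 0.2630]  S=[1.0041 0.0972 0.1021; 0.0972 1.0522 -0.0049; 0.1021 -0.0049 0.3859]  K=[0.5329 0.0430 0.0226; 0.0491 0.5862 -0.1705; -0.0651 -0.0422 0.6669]  nu=[1.0106, -0.9160, 1.5329]  x^+=[1.6054, -0.2618, -0.6725]  P^+=[0.2473 0.0088 -0.0266; 0.0088 0.2707 -0.0469; -0.0266 -0.0469 0.0933]
step 4: x^-=[1.3658, 0.1391, -0.7416]  P^-=[0.5351 0.0816 -0.0209; 0.0816 0.6419 -0.1153; -0.0209 -0.1153 0.2533]  S=[0.9983 0.0981 0.1036; 0.0981 1.0460 -0.0015; 0.1036 -0.0015 0.3778]  K=[0.5293 0.0438 0.0274; 0.0493 0.5833 -0.1649; -0.0632 -0.0411 0.6579]  nu=[-1.2058, -0.5310, -0.8430]  x^+=[0.6812, -0.0910, -1.1982]  P^+=[0.2456 0.0090 -0.0258; 0.0090 0.2691 -0.0461; -0.0258 -0.0461 0.0920]

innov = [-1.2058, -0.5310, -0.8430]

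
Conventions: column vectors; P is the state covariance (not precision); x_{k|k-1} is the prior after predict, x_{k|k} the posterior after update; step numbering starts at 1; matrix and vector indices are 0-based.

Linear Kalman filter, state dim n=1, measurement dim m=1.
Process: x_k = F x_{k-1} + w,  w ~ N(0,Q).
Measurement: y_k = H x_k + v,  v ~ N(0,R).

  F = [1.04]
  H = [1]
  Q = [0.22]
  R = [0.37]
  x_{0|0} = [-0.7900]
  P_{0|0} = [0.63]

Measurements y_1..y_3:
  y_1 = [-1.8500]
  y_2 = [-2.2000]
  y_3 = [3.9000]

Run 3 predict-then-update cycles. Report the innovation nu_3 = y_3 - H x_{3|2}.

step 1: x^-=[-0.8216]  P^-=[0.9014]  S=[1.2714]  K=[0.7090]  nu=[-1.0284]  x^+=[-1.5507]  P^+=[0.2623]
step 2: x^-=[-1.6127]  P^-=[0.5037]  S=[0.8737]  K=[0.5765]  nu=[-0.5873]  x^+=[-1.9513]  P^+=[0.2133]
step 3: x^-=[-2.0294]  P^-=[0.4507]  S=[0.8207]  K=[0.5492]  nu=[5.9294]  x^+=[1.2269]  P^+=[0.2032]

innov = [5.9294]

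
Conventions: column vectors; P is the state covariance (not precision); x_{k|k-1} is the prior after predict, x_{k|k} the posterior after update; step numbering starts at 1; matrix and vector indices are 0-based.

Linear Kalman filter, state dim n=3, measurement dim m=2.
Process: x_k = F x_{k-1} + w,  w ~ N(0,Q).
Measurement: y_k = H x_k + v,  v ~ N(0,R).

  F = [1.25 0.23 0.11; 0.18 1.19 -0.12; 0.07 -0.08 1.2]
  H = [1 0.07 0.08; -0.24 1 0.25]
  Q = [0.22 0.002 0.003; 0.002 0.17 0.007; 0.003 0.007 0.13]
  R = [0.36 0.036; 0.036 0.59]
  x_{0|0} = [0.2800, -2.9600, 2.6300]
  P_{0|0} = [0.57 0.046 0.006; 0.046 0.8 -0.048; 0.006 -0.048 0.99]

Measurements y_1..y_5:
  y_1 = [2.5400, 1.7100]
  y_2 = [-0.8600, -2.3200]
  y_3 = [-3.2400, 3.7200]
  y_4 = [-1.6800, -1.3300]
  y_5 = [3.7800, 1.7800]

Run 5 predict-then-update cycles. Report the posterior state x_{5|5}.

step 1: x^-=[-0.0415, -3.7876, 3.4124]  P^-=[1.1906 0.4007 0.1612; 0.4007 1.3688 -0.2691; 0.1612 -0.2691 1.5732]  S=[1.6463 0.2825; 0.2825 1.7794]  K=[0.7536 -0.0324; 0.1771 0.6492; 0.1590 0.0228]  nu=[2.5736, 4.6345]  x^+=[1.7480, -0.3228, 3.9273]  P^+=[0.2675 0.0818 -0.0382; 0.0818 0.5021 -0.3721; -0.0382 -0.3721 1.5286]
step 2: x^-=[2.5428, -0.5407, 4.8610]  P^-=[0.7007 0.2710 0.0551; 0.2710 1.0546 -0.7948; 0.0551 -0.7948 2.3999]  S=[1.1191 0.1913; 0.1913 1.3009]  K=[0.6480 -0.0057; 0.1512 0.5857; 0.2035 -0.1899]  nu=[-3.7538, -2.3842]  x^+=[0.1239, -2.5047, 4.5496]  P^+=[0.2322 0.0932 -0.0701; 0.0932 0.5489 -0.7019; -0.0701 -0.7019 2.3214]
step 3: x^-=[0.0792, -3.5043, 5.6686]  P^-=[0.6387 0.2530 0.0185; 0.2530 1.2316 -1.3938; 0.0185 -1.3938 3.5994]  S=[1.0505 0.1580; 0.1580 1.2628]  K=[0.6256 0.0043; 0.1211 0.6361; 0.2632 -0.4276]  nu=[-3.5274, 5.8261]  x^+=[-2.1022, -0.2250, 2.2491]  P^+=[0.2267 0.1070 -0.1100; 0.1070 0.6809 -1.1020; -0.1100 -1.1020 3.3313]
step 4: x^-=[-2.4321, -0.9161, 2.5698]  P^-=[0.6260 0.2594 -0.0193; 0.2594 1.5548 -2.1344; -0.0193 -2.1344 5.1245]  S=[1.0358 0.1396; 0.1396 1.3117]  K=[0.6186 0.0137; 0.0935 0.7211; 0.3248 -0.6816]  nu=[0.6107, -1.6401]  x^+=[-2.0769, -2.0416, 3.8859]  P^+=[0.2271 0.1241 -0.1569; 0.1241 0.8448 -1.5450; -0.1569 -1.5450 4.4677]
step 5: x^-=[-2.6382, -3.2697, 4.6811]  P^-=[0.6235 0.2759 -0.0627; 0.2759 1.9393 -2.9590; -0.0627 -2.9590 6.8388]  S=[1.0323 0.1271; 0.1271 1.3882]  K=[0.6150 0.0233; 0.0697 0.8100; 0.3825 -0.9241]  nu=[6.2726, 3.2463]  x^+=[1.2953, -0.2032, 4.0801]  P^+=[0.2287 0.1419 -0.2045; 0.1419 1.0091 -1.9786; -0.2045 -1.9786 5.5922]

x_post = [1.2953, -0.2032, 4.0801]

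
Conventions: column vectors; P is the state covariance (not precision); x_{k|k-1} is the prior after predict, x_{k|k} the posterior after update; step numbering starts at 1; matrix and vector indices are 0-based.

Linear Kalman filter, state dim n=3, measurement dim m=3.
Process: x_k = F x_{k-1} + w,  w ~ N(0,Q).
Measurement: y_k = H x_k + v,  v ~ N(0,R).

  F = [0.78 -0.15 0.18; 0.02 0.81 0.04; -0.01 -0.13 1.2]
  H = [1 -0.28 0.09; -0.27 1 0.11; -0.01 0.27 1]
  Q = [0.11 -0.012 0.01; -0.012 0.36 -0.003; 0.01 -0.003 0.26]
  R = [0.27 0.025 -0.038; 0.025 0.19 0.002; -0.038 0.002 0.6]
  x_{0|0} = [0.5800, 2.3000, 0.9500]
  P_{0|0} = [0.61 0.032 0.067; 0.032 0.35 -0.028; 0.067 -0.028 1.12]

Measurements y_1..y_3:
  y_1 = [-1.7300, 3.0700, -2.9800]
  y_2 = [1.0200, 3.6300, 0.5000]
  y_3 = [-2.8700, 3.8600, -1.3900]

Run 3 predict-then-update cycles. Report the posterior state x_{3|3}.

x_post = [-1.1343, 3.4873, -2.1692]

step 1: x^-=[0.2784, 1.9126, 0.8352]  P^-=[0.5381 -0.0184 0.3191; -0.0184 0.5910 -0.0120; 0.3191 -0.0120 1.8860]  S=[0.9381 -0.2603 0.3985; -0.2603 0.8314 0.2731; 0.3985 0.2731 2.5163]  K=[0.6075 0.0278 0.0235; 0.0141 0.7270 -0.0224; 0.2087 -0.0391 0.7181]  nu=[-1.5480, 1.1407, -4.3288]  x^+=[-0.7319, 2.8172, -2.6412]  P^+=[0.1870 0.0740 -0.0271; 0.0740 0.1646 -0.0562; -0.0271 -0.0562 0.4378]
step 2: x^-=[-1.4689, 2.1617, -3.5284]  P^-=[0.2198 0.0118 0.0851; 0.0118 0.4675 -0.0552; 0.0851 -0.0552 0.9116]  S=[0.5453 -0.1395 0.1088; -0.1395 0.6610 0.1482; 0.1088 0.1482 1.5141]  K=[0.4121 0.0236 0.0249; -0.0484 0.6868 -0.0169; 0.2048 -0.0538 0.5822]  nu=[3.4117, 1.4598, 3.4300]  x^+=[0.0569, 2.9411, -0.9112]  P^+=[0.1262 0.0503 -0.0130; 0.0503 0.1479 -0.0464; -0.0130 -0.0464 0.3538]
step 3: x^-=[-0.5607, 2.3469, -1.4763]  P^-=[0.1886 -0.0007 0.0806; -0.0007 0.4563 -0.0473; 0.0806 -0.0473 0.7869]  S=[0.5181 -0.1426 0.0889; -0.1426 0.6548 0.1418; 0.0889 0.1418 1.3931]  K=[0.3758 0.0096 0.0314; -0.0683 0.6765 -0.0100; 0.2116 -0.0455 0.5463]  nu=[-1.5192, 1.5240, -0.5530]  x^+=[-1.1343, 3.4873, -2.1692]  P^+=[0.1129 0.0424 -0.0057; 0.0424 0.1427 -0.0402; -0.0057 -0.0402 0.3304]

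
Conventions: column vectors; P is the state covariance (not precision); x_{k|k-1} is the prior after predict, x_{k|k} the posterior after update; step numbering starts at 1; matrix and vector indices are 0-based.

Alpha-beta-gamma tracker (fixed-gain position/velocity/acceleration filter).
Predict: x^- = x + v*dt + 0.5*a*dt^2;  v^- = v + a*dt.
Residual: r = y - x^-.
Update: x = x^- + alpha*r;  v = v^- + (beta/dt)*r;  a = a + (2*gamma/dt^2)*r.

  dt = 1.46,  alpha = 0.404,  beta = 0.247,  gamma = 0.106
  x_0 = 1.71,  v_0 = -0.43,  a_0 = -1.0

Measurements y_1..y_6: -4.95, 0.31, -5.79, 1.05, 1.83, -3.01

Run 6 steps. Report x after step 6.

x_post = -0.6633

step 1: x_pred=0.0164  r=-4.9664  x^+=-1.9900  v^+=-2.7302  a^+=-1.4939
step 2: x_pred=-7.5684  r=7.8784  x^+=-4.3855  v^+=-3.5785  a^+=-0.7104
step 3: x_pred=-10.3673  r=4.5773  x^+=-8.5180  v^+=-3.8413  a^+=-0.2552
step 4: x_pred=-14.3983  r=15.4483  x^+=-8.1572  v^+=-1.6003  a^+=1.2813
step 5: x_pred=-9.1281  r=10.9581  x^+=-4.7010  v^+=2.1242  a^+=2.3711
step 6: x_pred=0.9275  r=-3.9375  x^+=-0.6633  v^+=4.9199  a^+=1.9795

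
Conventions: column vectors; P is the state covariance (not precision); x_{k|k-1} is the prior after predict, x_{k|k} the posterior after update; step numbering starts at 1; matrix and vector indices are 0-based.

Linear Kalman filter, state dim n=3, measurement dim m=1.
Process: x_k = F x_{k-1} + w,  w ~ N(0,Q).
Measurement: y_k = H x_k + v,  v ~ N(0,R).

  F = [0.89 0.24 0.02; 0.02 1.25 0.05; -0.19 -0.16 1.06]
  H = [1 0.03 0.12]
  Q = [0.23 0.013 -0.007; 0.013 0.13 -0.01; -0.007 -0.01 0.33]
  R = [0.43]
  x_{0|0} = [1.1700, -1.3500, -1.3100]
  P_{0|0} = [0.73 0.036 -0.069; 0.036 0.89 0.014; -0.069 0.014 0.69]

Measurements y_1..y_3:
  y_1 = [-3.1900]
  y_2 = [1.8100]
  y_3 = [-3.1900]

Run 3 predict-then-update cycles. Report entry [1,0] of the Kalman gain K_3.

K[1,0] = 0.8105

step 1: x^-=[0.6911, -1.7296, -1.3949]  P^-=[0.8728 0.3313 -0.2181; 0.3313 1.5261 -0.1452; -0.2181 -0.1452 1.1797]  S=[1.2877]  K=[0.6652; 0.2793; -0.0628]  nu=[-3.6618]  x^+=[-1.7448, -2.7524, -1.1649]  P^+=[0.3030 0.0921 -0.1643; 0.0921 1.4256 -0.1226; -0.1643 -0.1226 1.1746]
step 2: x^-=[-2.2368, -3.5337, -0.4629]  P^-=[0.5849 0.5382 -0.2905; 0.5382 2.3495 -0.4196; -0.2905 -0.4196 1.8106]  S=[1.0026]  K=[0.5647; 0.5569; -0.0856]  nu=[4.2083]  x^+=[0.1396, -1.1902, -0.8233]  P^+=[0.2652 0.2229 -0.2421; 0.2229 2.0386 -0.3718; -0.2421 -0.3718 1.8032]
step 3: x^-=[-0.1778, -1.5261, -0.7088]  P^-=[0.6412 0.8555 -0.4546; 0.8555 3.2841 -0.8693; -0.4546 -0.8693 2.6550]  S=[1.0484]  K=[0.5841; 0.8105; -0.1546]  nu=[-2.8813]  x^+=[-1.8608, -3.8615, -0.2633]  P^+=[0.2836 0.3592 -0.3599; 0.3592 2.5953 -0.7379; -0.3599 -0.7379 2.6299]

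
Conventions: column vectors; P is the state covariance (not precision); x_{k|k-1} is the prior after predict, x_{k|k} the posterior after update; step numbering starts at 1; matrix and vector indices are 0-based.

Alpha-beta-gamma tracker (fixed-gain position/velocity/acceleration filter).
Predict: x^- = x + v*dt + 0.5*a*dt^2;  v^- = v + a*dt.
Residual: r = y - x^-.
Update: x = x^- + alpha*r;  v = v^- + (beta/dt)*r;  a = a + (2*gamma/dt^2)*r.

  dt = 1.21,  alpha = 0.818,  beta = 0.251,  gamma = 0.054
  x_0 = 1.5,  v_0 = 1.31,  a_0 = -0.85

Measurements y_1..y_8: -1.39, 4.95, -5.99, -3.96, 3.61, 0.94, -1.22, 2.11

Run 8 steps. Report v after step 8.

step 1: x_pred=2.4629  r=-3.8529  x^+=-0.6888  v^+=-0.5177  a^+=-1.1342
step 2: x_pred=-2.1455  r=7.0955  x^+=3.6586  v^+=-0.4182  a^+=-0.6108
step 3: x_pred=2.7054  r=-8.6954  x^+=-4.4074  v^+=-2.9611  a^+=-1.2522
step 4: x_pred=-8.9070  r=4.9470  x^+=-4.8604  v^+=-3.4501  a^+=-0.8873
step 5: x_pred=-9.6845  r=13.2945  x^+=1.1904  v^+=-1.7659  a^+=0.0934
step 6: x_pred=-0.8780  r=1.8180  x^+=0.6091  v^+=-1.2758  a^+=0.2275
step 7: x_pred=-0.7681  r=-0.4519  x^+=-1.1378  v^+=-1.0943  a^+=0.1941
step 8: x_pred=-2.3198  r=4.4298  x^+=1.3038  v^+=0.0595  a^+=0.5209

v_post = 0.0595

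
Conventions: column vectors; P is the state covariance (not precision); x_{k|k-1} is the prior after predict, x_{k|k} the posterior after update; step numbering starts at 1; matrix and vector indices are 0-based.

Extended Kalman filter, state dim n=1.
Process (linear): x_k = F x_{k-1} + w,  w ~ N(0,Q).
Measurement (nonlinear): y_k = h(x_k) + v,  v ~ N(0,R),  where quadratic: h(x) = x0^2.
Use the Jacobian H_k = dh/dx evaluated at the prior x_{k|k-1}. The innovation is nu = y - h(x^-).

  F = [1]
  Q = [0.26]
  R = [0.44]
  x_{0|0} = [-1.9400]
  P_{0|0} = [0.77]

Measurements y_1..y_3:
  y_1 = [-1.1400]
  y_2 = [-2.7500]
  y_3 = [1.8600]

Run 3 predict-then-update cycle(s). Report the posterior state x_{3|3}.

x_post = [1.2942]

step 1: x^-=[-1.9400]  P^-=[1.0300]  H_jac=[-3.8800]  S=[15.9460]  K=[-0.2506]  nu=[-4.9036]  x^+=[-0.7111]  P^+=[0.0284]
step 2: x^-=[-0.7111]  P^-=[0.2884]  H_jac=[-1.4221]  S=[1.0233]  K=[-0.4008]  nu=[-3.2556]  x^+=[0.5939]  P^+=[0.1240]
step 3: x^-=[0.5939]  P^-=[0.3840]  H_jac=[1.1877]  S=[0.9817]  K=[0.4646]  nu=[1.5073]  x^+=[1.2942]  P^+=[0.1721]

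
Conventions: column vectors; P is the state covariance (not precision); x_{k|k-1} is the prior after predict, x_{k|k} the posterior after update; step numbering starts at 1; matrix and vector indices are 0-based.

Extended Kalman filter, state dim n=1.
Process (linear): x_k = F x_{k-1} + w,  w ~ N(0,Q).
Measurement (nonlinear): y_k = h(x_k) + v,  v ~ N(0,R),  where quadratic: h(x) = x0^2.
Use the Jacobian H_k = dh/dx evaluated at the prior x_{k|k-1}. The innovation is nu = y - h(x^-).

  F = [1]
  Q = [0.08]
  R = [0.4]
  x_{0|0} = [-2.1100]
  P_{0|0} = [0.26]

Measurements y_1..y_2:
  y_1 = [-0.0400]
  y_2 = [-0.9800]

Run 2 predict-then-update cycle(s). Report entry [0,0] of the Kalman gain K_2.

K[0,0] = -0.2498

step 1: x^-=[-2.1100]  P^-=[0.3400]  H_jac=[-4.2200]  S=[6.4549]  K=[-0.2223]  nu=[-4.4921]  x^+=[-1.1115]  P^+=[0.0211]
step 2: x^-=[-1.1115]  P^-=[0.1011]  H_jac=[-2.2230]  S=[0.8994]  K=[-0.2498]  nu=[-2.2154]  x^+=[-0.5581]  P^+=[0.0449]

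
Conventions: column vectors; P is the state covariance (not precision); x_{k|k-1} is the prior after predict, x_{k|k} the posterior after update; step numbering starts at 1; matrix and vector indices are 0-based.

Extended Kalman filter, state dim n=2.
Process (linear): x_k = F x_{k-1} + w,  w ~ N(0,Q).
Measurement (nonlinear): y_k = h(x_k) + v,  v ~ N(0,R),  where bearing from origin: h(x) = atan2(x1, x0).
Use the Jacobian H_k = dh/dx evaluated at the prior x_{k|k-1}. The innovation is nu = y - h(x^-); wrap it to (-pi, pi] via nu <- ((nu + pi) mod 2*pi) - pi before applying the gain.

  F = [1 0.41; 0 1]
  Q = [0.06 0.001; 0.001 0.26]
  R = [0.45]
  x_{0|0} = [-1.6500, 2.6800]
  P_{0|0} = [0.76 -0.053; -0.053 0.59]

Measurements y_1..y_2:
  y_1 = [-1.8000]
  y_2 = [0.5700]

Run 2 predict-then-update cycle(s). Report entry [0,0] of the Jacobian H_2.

H_jac[0,0] = -0.3555

step 1: x^-=[-0.5512, 2.6800]  P^-=[0.8757 0.1899; 0.1899 0.8500]  H_jac=[-0.3580 -0.0736]  S=[0.5768]  K=[-0.5677; -0.2263]  nu=[2.7095]  x^+=[-2.0894, 2.0667]  P^+=[0.6898 0.1158; 0.1158 0.8204]
step 2: x^-=[-1.2421, 2.0667]  P^-=[0.9827 0.4532; 0.4532 1.0804]  H_jac=[-0.3555 -0.2136]  S=[0.6923]  K=[-0.6444; -0.5661]  nu=[-1.5419]  x^+=[-0.2485, 2.9396]  P^+=[0.6952 0.2006; 0.2006 0.8586]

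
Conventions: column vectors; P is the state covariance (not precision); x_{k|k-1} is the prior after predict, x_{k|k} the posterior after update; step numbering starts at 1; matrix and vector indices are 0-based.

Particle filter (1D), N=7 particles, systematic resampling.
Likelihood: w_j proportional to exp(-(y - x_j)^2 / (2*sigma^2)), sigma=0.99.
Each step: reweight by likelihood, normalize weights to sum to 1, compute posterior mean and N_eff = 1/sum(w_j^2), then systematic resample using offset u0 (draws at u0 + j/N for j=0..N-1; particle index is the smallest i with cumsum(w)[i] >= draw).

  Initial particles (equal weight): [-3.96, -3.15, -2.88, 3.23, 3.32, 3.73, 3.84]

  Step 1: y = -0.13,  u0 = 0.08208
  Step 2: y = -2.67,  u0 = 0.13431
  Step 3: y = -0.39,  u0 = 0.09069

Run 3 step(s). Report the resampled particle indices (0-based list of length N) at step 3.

resampled_idx = [1, 2, 3, 4, 4, 5, 6]

step 1: w=[0.0150, 0.2543, 0.5631, 0.0841, 0.0615, 0.0133, 0.0086]  mean=-1.9237  Neff=2.5438  idx=[1, 1, 2, 2, 2, 2, 4]
step 2: w=[0.1563, 0.1563, 0.1719, 0.1719, 0.1719, 0.1719, 0.0000]  mean=-2.9644  Neff=5.9884  idx=[0, 1, 2, 3, 4, 5, 5]
step 3: w=[0.0813, 0.0813, 0.1675, 0.1675, 0.1675, 0.1675, 0.1675]  mean=-2.9239  Neff=6.5156  idx=[1, 2, 3, 4, 4, 5, 6]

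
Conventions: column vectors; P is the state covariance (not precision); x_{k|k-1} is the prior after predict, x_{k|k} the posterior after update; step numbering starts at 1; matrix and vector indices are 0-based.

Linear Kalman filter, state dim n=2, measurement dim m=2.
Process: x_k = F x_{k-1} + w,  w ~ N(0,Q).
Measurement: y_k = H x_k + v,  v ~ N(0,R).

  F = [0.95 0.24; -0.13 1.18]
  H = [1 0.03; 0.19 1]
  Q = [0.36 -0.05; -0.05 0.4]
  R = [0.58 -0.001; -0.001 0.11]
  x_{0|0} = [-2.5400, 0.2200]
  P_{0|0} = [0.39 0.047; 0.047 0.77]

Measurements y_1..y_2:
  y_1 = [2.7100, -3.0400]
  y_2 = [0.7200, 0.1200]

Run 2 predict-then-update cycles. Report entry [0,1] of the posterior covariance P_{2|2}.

step 1: x^-=[-2.3602, 0.5898]  P^-=[0.7778 0.1711; 0.1711 1.4643]  S=[1.3693 0.3628; 0.3628 1.6674]  K=[0.5529 0.0709; -0.0857 0.9163]  nu=[5.0525, -3.1814]  x^+=[0.2078, -2.7586]  P^+=[0.3222 -0.0540; -0.0540 0.1111]
step 2: x^-=[-0.4647, -3.2822]  P^-=[0.6326 -0.1171; -0.1171 0.5768]  S=[1.2061 0.0187; 0.0187 0.6651]  K=[0.5218 -0.0101; -0.0957 0.8364]  nu=[1.2831, 3.4905]  x^+=[0.1697, -0.4855]  P^+=[0.3044 -0.0595; -0.0595 0.1034]

P_post[0,1] = -0.0595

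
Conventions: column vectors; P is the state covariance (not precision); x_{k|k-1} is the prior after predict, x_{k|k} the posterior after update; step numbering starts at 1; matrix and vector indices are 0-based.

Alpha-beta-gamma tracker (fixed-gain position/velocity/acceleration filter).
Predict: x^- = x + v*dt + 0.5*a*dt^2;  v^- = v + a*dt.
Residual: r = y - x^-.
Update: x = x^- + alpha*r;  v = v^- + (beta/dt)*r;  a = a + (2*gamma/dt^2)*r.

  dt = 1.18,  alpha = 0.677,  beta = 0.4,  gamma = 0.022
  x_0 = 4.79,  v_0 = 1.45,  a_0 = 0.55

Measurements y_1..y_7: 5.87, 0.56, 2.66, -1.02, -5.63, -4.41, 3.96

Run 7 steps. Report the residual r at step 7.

step 1: x_pred=6.8839  r=-1.0139  x^+=6.1975  v^+=1.7553  a^+=0.5180
step 2: x_pred=8.6294  r=-8.0694  x^+=3.1664  v^+=-0.3689  a^+=0.2630
step 3: x_pred=2.9142  r=-0.2542  x^+=2.7421  v^+=-0.1447  a^+=0.2549
step 4: x_pred=2.7488  r=-3.7688  x^+=0.1973  v^+=-1.1215  a^+=0.1358
step 5: x_pred=-1.0315  r=-4.5985  x^+=-4.1447  v^+=-2.5200  a^+=-0.0095
step 6: x_pred=-7.1249  r=2.7149  x^+=-5.2869  v^+=-1.6109  a^+=0.0763
step 7: x_pred=-7.1346  r=11.0946  x^+=0.3764  v^+=2.2401  a^+=0.4269

resid = 11.0946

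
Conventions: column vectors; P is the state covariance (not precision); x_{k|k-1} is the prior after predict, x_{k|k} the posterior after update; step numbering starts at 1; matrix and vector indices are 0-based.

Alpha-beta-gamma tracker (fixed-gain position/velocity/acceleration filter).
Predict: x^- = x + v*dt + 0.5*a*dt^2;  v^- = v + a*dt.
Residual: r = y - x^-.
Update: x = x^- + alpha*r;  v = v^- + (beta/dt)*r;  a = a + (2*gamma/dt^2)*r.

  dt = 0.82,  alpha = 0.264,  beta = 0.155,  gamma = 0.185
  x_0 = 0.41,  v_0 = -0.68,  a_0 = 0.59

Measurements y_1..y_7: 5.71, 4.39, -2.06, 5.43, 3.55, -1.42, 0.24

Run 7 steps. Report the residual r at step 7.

resid = 7.6255

step 1: x_pred=0.0508  r=5.6592  x^+=1.5448  v^+=0.8735  a^+=3.7041
step 2: x_pred=3.5064  r=0.8836  x^+=3.7397  v^+=4.0779  a^+=4.1903
step 3: x_pred=8.4924  r=-10.5524  x^+=5.7065  v^+=5.5193  a^+=-1.6163
step 4: x_pred=9.6890  r=-4.2590  x^+=8.5646  v^+=3.3889  a^+=-3.9599
step 5: x_pred=10.0122  r=-6.4622  x^+=8.3062  v^+=-1.0797  a^+=-7.5158
step 6: x_pred=4.8940  r=-6.3140  x^+=3.2271  v^+=-8.4362  a^+=-10.9902
step 7: x_pred=-7.3855  r=7.6255  x^+=-5.3724  v^+=-16.0067  a^+=-6.7941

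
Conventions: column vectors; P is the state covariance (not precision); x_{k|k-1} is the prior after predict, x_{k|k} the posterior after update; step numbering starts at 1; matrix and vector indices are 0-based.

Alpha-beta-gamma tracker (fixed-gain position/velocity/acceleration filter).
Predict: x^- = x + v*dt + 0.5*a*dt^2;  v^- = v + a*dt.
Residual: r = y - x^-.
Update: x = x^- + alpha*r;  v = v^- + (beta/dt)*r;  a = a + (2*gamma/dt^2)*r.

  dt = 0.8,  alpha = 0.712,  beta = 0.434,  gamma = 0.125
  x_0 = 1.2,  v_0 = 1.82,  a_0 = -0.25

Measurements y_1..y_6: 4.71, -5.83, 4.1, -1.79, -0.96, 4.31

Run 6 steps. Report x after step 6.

step 1: x_pred=2.5760  r=2.1340  x^+=4.0954  v^+=2.7777  a^+=0.5836
step 2: x_pred=6.5043  r=-12.3343  x^+=-2.2777  v^+=-3.4468  a^+=-4.2345
step 3: x_pred=-6.3902  r=10.4902  x^+=1.0788  v^+=-1.1435  a^+=-0.1368
step 4: x_pred=0.1203  r=-1.9103  x^+=-1.2398  v^+=-2.2892  a^+=-0.8830
step 5: x_pred=-3.3538  r=2.3938  x^+=-1.6494  v^+=-1.6970  a^+=0.0521
step 6: x_pred=-2.9903  r=7.3003  x^+=2.2075  v^+=2.3051  a^+=2.9038

x_post = 2.2075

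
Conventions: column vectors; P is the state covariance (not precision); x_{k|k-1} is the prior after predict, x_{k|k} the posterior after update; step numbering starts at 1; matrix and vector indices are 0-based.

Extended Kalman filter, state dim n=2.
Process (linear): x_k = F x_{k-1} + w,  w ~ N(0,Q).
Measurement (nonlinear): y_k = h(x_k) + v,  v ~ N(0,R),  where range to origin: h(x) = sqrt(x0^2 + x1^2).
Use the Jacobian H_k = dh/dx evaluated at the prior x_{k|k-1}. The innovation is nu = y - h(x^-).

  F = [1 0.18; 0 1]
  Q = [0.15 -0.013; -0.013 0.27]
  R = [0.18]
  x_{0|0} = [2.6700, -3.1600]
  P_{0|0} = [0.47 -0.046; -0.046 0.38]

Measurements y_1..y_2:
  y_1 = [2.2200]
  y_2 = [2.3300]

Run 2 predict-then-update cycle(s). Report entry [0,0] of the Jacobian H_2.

H_jac[0,0] = 0.4517

step 1: x^-=[2.1012, -3.1600]  P^-=[0.6158 0.0094; 0.0094 0.6500]  H_jac=[0.5537 -0.8327]  S=[0.8108]  K=[0.4108; -0.6611]  nu=[-1.5748]  x^+=[1.4542, -2.1189]  P^+=[0.4789 0.2296; 0.2296 0.2956]
step 2: x^-=[1.0728, -2.1189]  P^-=[0.7211 0.2698; 0.2698 0.5656]  H_jac=[0.4517 -0.8922]  S=[0.5598]  K=[0.1519; -0.6836]  nu=[-0.0450]  x^+=[1.0660, -2.0881]  P^+=[0.7082 0.3280; 0.3280 0.3040]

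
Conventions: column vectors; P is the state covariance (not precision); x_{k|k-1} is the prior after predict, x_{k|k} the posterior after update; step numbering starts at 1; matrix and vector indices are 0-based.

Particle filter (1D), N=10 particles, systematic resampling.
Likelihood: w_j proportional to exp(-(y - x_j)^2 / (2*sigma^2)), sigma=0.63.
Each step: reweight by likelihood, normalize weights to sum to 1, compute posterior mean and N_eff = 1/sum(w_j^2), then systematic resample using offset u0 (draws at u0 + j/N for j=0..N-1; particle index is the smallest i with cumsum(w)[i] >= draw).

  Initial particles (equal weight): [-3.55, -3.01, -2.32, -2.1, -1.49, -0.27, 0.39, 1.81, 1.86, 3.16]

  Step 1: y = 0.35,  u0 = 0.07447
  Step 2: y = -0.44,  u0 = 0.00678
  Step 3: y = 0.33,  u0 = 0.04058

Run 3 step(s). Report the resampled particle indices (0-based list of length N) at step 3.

resampled_idx = [0, 1, 2, 4, 5, 6, 7, 7, 8, 9]

step 1: w=[0.0000, 0.0000, 0.0001, 0.0003, 0.0080, 0.3514, 0.5691, 0.0389, 0.0323, 0.0000]  mean=0.2448  Neff=2.2226  idx=[5, 5, 5, 6, 6, 6, 6, 6, 6, 8]
step 2: w=[0.1781, 0.1781, 0.1781, 0.0776, 0.0776, 0.0776, 0.0776, 0.0776, 0.0776, 0.0002]  mean=0.0376  Neff=7.6169  idx=[0, 0, 1, 1, 2, 2, 3, 5, 6, 7]
step 3: w=[0.0815, 0.0815, 0.0815, 0.0815, 0.0815, 0.0815, 0.1277, 0.1277, 0.1277, 0.1277]  mean=0.0672  Neff=9.5127  idx=[0, 1, 2, 4, 5, 6, 7, 7, 8, 9]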